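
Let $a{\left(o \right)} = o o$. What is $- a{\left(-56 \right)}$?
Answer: $-3136$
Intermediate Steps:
$a{\left(o \right)} = o^{2}$
$- a{\left(-56 \right)} = - \left(-56\right)^{2} = \left(-1\right) 3136 = -3136$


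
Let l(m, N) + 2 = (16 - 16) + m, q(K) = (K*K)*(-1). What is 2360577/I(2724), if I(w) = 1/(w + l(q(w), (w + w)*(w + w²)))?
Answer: -17509471310958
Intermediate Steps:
q(K) = -K² (q(K) = K²*(-1) = -K²)
l(m, N) = -2 + m (l(m, N) = -2 + ((16 - 16) + m) = -2 + (0 + m) = -2 + m)
I(w) = 1/(-2 + w - w²) (I(w) = 1/(w + (-2 - w²)) = 1/(-2 + w - w²))
2360577/I(2724) = 2360577/((-1/(2 + 2724² - 1*2724))) = 2360577/((-1/(2 + 7420176 - 2724))) = 2360577/((-1/7417454)) = 2360577/((-1*1/7417454)) = 2360577/(-1/7417454) = 2360577*(-7417454) = -17509471310958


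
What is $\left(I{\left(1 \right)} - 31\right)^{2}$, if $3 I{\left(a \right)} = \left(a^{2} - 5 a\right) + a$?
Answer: $1024$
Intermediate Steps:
$I{\left(a \right)} = - \frac{4 a}{3} + \frac{a^{2}}{3}$ ($I{\left(a \right)} = \frac{\left(a^{2} - 5 a\right) + a}{3} = \frac{a^{2} - 4 a}{3} = - \frac{4 a}{3} + \frac{a^{2}}{3}$)
$\left(I{\left(1 \right)} - 31\right)^{2} = \left(\frac{1}{3} \cdot 1 \left(-4 + 1\right) - 31\right)^{2} = \left(\frac{1}{3} \cdot 1 \left(-3\right) - 31\right)^{2} = \left(-1 - 31\right)^{2} = \left(-32\right)^{2} = 1024$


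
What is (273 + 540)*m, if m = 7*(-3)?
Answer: -17073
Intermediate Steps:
m = -21
(273 + 540)*m = (273 + 540)*(-21) = 813*(-21) = -17073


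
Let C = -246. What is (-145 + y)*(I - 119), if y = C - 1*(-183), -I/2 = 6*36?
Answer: 114608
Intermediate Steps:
I = -432 (I = -12*36 = -2*216 = -432)
y = -63 (y = -246 - 1*(-183) = -246 + 183 = -63)
(-145 + y)*(I - 119) = (-145 - 63)*(-432 - 119) = -208*(-551) = 114608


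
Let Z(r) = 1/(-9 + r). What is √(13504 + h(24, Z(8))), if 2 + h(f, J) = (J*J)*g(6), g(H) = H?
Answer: 2*√3377 ≈ 116.22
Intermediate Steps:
h(f, J) = -2 + 6*J² (h(f, J) = -2 + (J*J)*6 = -2 + J²*6 = -2 + 6*J²)
√(13504 + h(24, Z(8))) = √(13504 + (-2 + 6*(1/(-9 + 8))²)) = √(13504 + (-2 + 6*(1/(-1))²)) = √(13504 + (-2 + 6*(-1)²)) = √(13504 + (-2 + 6*1)) = √(13504 + (-2 + 6)) = √(13504 + 4) = √13508 = 2*√3377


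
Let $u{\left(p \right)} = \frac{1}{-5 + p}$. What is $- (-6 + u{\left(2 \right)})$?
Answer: $\frac{19}{3} \approx 6.3333$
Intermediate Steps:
$- (-6 + u{\left(2 \right)}) = - (-6 + \frac{1}{-5 + 2}) = - (-6 + \frac{1}{-3}) = - (-6 - \frac{1}{3}) = \left(-1\right) \left(- \frac{19}{3}\right) = \frac{19}{3}$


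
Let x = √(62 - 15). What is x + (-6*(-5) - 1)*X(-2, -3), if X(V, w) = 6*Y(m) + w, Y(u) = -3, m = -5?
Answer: -609 + √47 ≈ -602.14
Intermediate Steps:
X(V, w) = -18 + w (X(V, w) = 6*(-3) + w = -18 + w)
x = √47 ≈ 6.8557
x + (-6*(-5) - 1)*X(-2, -3) = √47 + (-6*(-5) - 1)*(-18 - 3) = √47 + (30 - 1)*(-21) = √47 + 29*(-21) = √47 - 609 = -609 + √47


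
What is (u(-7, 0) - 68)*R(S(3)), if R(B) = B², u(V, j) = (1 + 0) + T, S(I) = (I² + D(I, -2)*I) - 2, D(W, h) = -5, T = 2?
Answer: -4160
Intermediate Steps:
S(I) = -2 + I² - 5*I (S(I) = (I² - 5*I) - 2 = -2 + I² - 5*I)
u(V, j) = 3 (u(V, j) = (1 + 0) + 2 = 1 + 2 = 3)
(u(-7, 0) - 68)*R(S(3)) = (3 - 68)*(-2 + 3² - 5*3)² = -65*(-2 + 9 - 15)² = -65*(-8)² = -65*64 = -4160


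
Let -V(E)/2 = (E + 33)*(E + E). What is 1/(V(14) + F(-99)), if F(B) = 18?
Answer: -1/2614 ≈ -0.00038256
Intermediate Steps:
V(E) = -4*E*(33 + E) (V(E) = -2*(E + 33)*(E + E) = -2*(33 + E)*2*E = -4*E*(33 + E))
1/(V(14) + F(-99)) = 1/(-4*14*(33 + 14) + 18) = 1/(-4*14*47 + 18) = 1/(-2632 + 18) = 1/(-2614) = -1/2614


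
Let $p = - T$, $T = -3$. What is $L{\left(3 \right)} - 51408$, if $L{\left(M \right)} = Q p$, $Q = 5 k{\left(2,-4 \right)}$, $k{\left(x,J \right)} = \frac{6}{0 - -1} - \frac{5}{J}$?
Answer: $- \frac{205197}{4} \approx -51299.0$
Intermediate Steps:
$k{\left(x,J \right)} = 6 - \frac{5}{J}$ ($k{\left(x,J \right)} = \frac{6}{0 + 1} - \frac{5}{J} = \frac{6}{1} - \frac{5}{J} = 6 \cdot 1 - \frac{5}{J} = 6 - \frac{5}{J}$)
$p = 3$ ($p = \left(-1\right) \left(-3\right) = 3$)
$Q = \frac{145}{4}$ ($Q = 5 \left(6 - \frac{5}{-4}\right) = 5 \left(6 - - \frac{5}{4}\right) = 5 \left(6 + \frac{5}{4}\right) = 5 \cdot \frac{29}{4} = \frac{145}{4} \approx 36.25$)
$L{\left(M \right)} = \frac{435}{4}$ ($L{\left(M \right)} = \frac{145}{4} \cdot 3 = \frac{435}{4}$)
$L{\left(3 \right)} - 51408 = \frac{435}{4} - 51408 = - \frac{205197}{4}$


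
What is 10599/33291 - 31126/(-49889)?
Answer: 521663059/553618233 ≈ 0.94228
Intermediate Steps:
10599/33291 - 31126/(-49889) = 10599*(1/33291) - 31126*(-1/49889) = 3533/11097 + 31126/49889 = 521663059/553618233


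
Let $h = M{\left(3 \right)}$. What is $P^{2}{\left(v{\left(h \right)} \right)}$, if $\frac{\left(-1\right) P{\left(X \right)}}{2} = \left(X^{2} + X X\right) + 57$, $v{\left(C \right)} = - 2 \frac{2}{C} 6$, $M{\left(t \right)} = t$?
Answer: $136900$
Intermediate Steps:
$h = 3$
$v{\left(C \right)} = - \frac{24}{C}$ ($v{\left(C \right)} = - \frac{4}{C} 6 = - \frac{24}{C}$)
$P{\left(X \right)} = -114 - 4 X^{2}$ ($P{\left(X \right)} = - 2 \left(\left(X^{2} + X X\right) + 57\right) = - 2 \left(\left(X^{2} + X^{2}\right) + 57\right) = - 2 \left(2 X^{2} + 57\right) = - 2 \left(57 + 2 X^{2}\right) = -114 - 4 X^{2}$)
$P^{2}{\left(v{\left(h \right)} \right)} = \left(-114 - 4 \left(- \frac{24}{3}\right)^{2}\right)^{2} = \left(-114 - 4 \left(\left(-24\right) \frac{1}{3}\right)^{2}\right)^{2} = \left(-114 - 4 \left(-8\right)^{2}\right)^{2} = \left(-114 - 256\right)^{2} = \left(-370\right)^{2} = 136900$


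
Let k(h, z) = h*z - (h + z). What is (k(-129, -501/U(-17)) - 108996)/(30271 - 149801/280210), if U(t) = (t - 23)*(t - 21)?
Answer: -2317514773455/644638620284 ≈ -3.5951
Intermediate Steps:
U(t) = (-23 + t)*(-21 + t)
k(h, z) = -h - z + h*z (k(h, z) = h*z + (-h - z) = -h - z + h*z)
(k(-129, -501/U(-17)) - 108996)/(30271 - 149801/280210) = ((-1*(-129) - (-501)/(483 + (-17)² - 44*(-17)) - (-64629)/(483 + (-17)² - 44*(-17))) - 108996)/(30271 - 149801/280210) = ((129 - (-501)/(483 + 289 + 748) - (-64629)/(483 + 289 + 748)) - 108996)/(30271 - 149801*1/280210) = ((129 - (-501)/1520 - (-64629)/1520) - 108996)/(30271 - 149801/280210) = ((129 - (-501)/1520 - (-64629)/1520) - 108996)/(8482087109/280210) = ((129 - 1*(-501/1520) - 129*(-501/1520)) - 108996)*(280210/8482087109) = ((129 + 501/1520 + 64629/1520) - 108996)*(280210/8482087109) = (26121/152 - 108996)*(280210/8482087109) = -16541271/152*280210/8482087109 = -2317514773455/644638620284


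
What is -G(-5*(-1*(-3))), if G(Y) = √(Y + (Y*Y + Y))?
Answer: -√195 ≈ -13.964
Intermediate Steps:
G(Y) = √(Y² + 2*Y) (G(Y) = √(Y + (Y² + Y)) = √(Y + (Y + Y²)) = √(Y² + 2*Y))
-G(-5*(-1*(-3))) = -√((-5*(-1*(-3)))*(2 - 5*(-1*(-3)))) = -√((-5*3)*(2 - 5*3)) = -√((-1*15)*(2 - 1*15)) = -√(-15*(2 - 15)) = -√(-15*(-13)) = -√195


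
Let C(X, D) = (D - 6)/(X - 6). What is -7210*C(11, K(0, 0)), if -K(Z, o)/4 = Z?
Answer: 8652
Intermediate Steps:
K(Z, o) = -4*Z
C(X, D) = (-6 + D)/(-6 + X)
-7210*C(11, K(0, 0)) = -7210*(-6 - 4*0)/(-6 + 11) = -7210*(-6 + 0)/5 = -1442*(-6) = -7210*(-6/5) = 8652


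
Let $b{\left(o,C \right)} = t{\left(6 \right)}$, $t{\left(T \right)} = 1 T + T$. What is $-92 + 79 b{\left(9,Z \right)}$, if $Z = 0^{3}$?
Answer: $856$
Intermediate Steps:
$Z = 0$
$t{\left(T \right)} = 2 T$ ($t{\left(T \right)} = T + T = 2 T$)
$b{\left(o,C \right)} = 12$ ($b{\left(o,C \right)} = 2 \cdot 6 = 12$)
$-92 + 79 b{\left(9,Z \right)} = -92 + 79 \cdot 12 = -92 + 948 = 856$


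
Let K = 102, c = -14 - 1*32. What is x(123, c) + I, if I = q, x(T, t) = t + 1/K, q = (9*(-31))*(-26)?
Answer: 735217/102 ≈ 7208.0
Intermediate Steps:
c = -46 (c = -14 - 32 = -46)
q = 7254 (q = -279*(-26) = 7254)
x(T, t) = 1/102 + t (x(T, t) = t + 1/102 = 1/102 + t)
I = 7254
x(123, c) + I = (1/102 - 46) + 7254 = -4691/102 + 7254 = 735217/102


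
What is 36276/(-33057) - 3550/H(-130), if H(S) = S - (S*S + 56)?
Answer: -83743231/94135317 ≈ -0.88960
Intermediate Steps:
H(S) = -56 + S - S**2 (H(S) = S - (S**2 + 56) = S - (56 + S**2) = S + (-56 - S**2) = -56 + S - S**2)
36276/(-33057) - 3550/H(-130) = 36276/(-33057) - 3550/(-56 - 130 - 1*(-130)**2) = 36276*(-1/33057) - 3550/(-56 - 130 - 1*16900) = -12092/11019 - 3550/(-56 - 130 - 16900) = -12092/11019 - 3550/(-17086) = -12092/11019 - 3550*(-1/17086) = -12092/11019 + 1775/8543 = -83743231/94135317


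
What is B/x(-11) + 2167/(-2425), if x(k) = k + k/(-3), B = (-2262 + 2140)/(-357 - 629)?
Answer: -23947057/26301550 ≈ -0.91048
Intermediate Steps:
B = 61/493 (B = -122/(-986) = -122*(-1/986) = 61/493 ≈ 0.12373)
x(k) = 2*k/3 (x(k) = k + k*(-⅓) = k - k/3 = 2*k/3)
B/x(-11) + 2167/(-2425) = 61/(493*(((⅔)*(-11)))) + 2167/(-2425) = 61/(493*(-22/3)) + 2167*(-1/2425) = (61/493)*(-3/22) - 2167/2425 = -183/10846 - 2167/2425 = -23947057/26301550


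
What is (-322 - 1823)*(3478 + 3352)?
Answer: -14650350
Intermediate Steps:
(-322 - 1823)*(3478 + 3352) = -2145*6830 = -14650350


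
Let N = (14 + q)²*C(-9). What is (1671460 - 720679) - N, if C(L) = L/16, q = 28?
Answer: 3807093/4 ≈ 9.5177e+5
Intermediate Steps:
C(L) = L/16 (C(L) = L*(1/16) = L/16)
N = -3969/4 (N = (14 + 28)²*((1/16)*(-9)) = 42²*(-9/16) = 1764*(-9/16) = -3969/4 ≈ -992.25)
(1671460 - 720679) - N = (1671460 - 720679) - 1*(-3969/4) = 950781 + 3969/4 = 3807093/4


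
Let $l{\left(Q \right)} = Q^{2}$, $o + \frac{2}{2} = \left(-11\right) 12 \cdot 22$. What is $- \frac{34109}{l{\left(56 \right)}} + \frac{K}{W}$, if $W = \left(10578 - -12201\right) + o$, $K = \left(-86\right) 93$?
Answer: $- \frac{351481997}{31162432} \approx -11.279$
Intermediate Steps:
$o = -2905$ ($o = -1 + \left(-11\right) 12 \cdot 22 = -1 - 2904 = -2905$)
$K = -7998$
$W = 19874$ ($W = \left(10578 - -12201\right) - 2905 = \left(10578 + 12201\right) - 2905 = 22779 - 2905 = 19874$)
$- \frac{34109}{l{\left(56 \right)}} + \frac{K}{W} = - \frac{34109}{56^{2}} - \frac{7998}{19874} = - \frac{34109}{3136} - \frac{3999}{9937} = - \frac{351481997}{31162432}$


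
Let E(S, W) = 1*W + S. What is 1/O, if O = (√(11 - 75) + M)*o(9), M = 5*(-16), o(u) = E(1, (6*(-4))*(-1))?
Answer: -1/2020 - I/20200 ≈ -0.00049505 - 4.9505e-5*I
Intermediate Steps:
E(S, W) = S + W (E(S, W) = W + S = S + W)
o(u) = 25 (o(u) = 1 + (6*(-4))*(-1) = 1 - 24*(-1) = 1 + 24 = 25)
M = -80
O = -2000 + 200*I (O = (√(11 - 75) - 80)*25 = (√(-64) - 80)*25 = (8*I - 80)*25 = (-80 + 8*I)*25 = -2000 + 200*I ≈ -2000.0 + 200.0*I)
1/O = 1/(-2000 + 200*I) = (-2000 - 200*I)/4040000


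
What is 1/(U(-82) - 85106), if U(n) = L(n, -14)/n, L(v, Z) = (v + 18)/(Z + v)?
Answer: -123/10468039 ≈ -1.1750e-5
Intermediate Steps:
L(v, Z) = (18 + v)/(Z + v)
U(n) = (18 + n)/(n*(-14 + n)) (U(n) = ((18 + n)/(-14 + n))/n = (18 + n)/(n*(-14 + n)))
1/(U(-82) - 85106) = 1/((18 - 82)/((-82)*(-14 - 82)) - 85106) = 1/(-1/82*(-64)/(-96) - 85106) = 1/(-1/82*(-1/96)*(-64) - 85106) = 1/(-1/123 - 85106) = 1/(-10468039/123) = -123/10468039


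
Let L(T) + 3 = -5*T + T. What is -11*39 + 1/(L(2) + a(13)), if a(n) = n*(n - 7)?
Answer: -28742/67 ≈ -428.98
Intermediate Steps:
a(n) = n*(-7 + n)
L(T) = -3 - 4*T (L(T) = -3 + (-5*T + T) = -3 - 4*T)
-11*39 + 1/(L(2) + a(13)) = -11*39 + 1/((-3 - 4*2) + 13*(-7 + 13)) = -429 + 1/((-3 - 8) + 13*6) = -429 + 1/(-11 + 78) = -429 + 1/67 = -28742/67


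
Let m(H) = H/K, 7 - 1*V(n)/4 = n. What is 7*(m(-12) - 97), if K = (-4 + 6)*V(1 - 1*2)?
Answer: -10885/16 ≈ -680.31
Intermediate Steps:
V(n) = 28 - 4*n
K = 64 (K = (-4 + 6)*(28 - 4*(1 - 1*2)) = 2*(28 - 4*(1 - 2)) = 2*(28 - 4*(-1)) = 2*(28 + 4) = 2*32 = 64)
m(H) = H/64
7*(m(-12) - 97) = 7*((1/64)*(-12) - 97) = 7*(-3/16 - 97) = 7*(-1555/16) = -10885/16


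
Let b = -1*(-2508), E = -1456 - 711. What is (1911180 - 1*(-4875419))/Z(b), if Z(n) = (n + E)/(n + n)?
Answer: 3094689144/31 ≈ 9.9829e+7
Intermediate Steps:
E = -2167
b = 2508
Z(n) = (-2167 + n)/(2*n) (Z(n) = (n - 2167)/(n + n) = (-2167 + n)/((2*n)) = (-2167 + n)*(1/(2*n)) = (-2167 + n)/(2*n))
(1911180 - 1*(-4875419))/Z(b) = (1911180 - 1*(-4875419))/(((1/2)*(-2167 + 2508)/2508)) = (1911180 + 4875419)/(((1/2)*(1/2508)*341)) = 6786599/(31/456) = 6786599*(456/31) = 3094689144/31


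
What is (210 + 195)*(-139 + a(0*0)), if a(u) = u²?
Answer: -56295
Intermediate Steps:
(210 + 195)*(-139 + a(0*0)) = (210 + 195)*(-139 + (0*0)²) = 405*(-139 + 0²) = 405*(-139 + 0) = 405*(-139) = -56295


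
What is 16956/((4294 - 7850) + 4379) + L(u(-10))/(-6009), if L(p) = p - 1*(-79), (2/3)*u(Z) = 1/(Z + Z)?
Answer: 4072945949/197816280 ≈ 20.590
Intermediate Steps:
u(Z) = 3/(4*Z) (u(Z) = 3/(2*(Z + Z)) = 3/(2*((2*Z))) = 3*(1/(2*Z))/2 = 3/(4*Z))
L(p) = 79 + p (L(p) = p + 79 = 79 + p)
16956/((4294 - 7850) + 4379) + L(u(-10))/(-6009) = 16956/((4294 - 7850) + 4379) + (79 + (¾)/(-10))/(-6009) = 16956/(-3556 + 4379) + (79 + (¾)*(-⅒))*(-1/6009) = 16956/823 + (79 - 3/40)*(-1/6009) = 16956*(1/823) + (3157/40)*(-1/6009) = 16956/823 - 3157/240360 = 4072945949/197816280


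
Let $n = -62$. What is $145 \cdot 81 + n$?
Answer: $11683$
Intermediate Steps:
$145 \cdot 81 + n = 145 \cdot 81 - 62 = 11745 - 62 = 11683$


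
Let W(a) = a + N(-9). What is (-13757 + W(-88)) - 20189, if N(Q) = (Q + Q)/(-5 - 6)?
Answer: -374356/11 ≈ -34032.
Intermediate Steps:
N(Q) = -2*Q/11 (N(Q) = (2*Q)/(-11) = (2*Q)*(-1/11) = -2*Q/11)
W(a) = 18/11 + a (W(a) = a - 2/11*(-9) = a + 18/11 = 18/11 + a)
(-13757 + W(-88)) - 20189 = (-13757 + (18/11 - 88)) - 20189 = (-13757 - 950/11) - 20189 = -152277/11 - 20189 = -374356/11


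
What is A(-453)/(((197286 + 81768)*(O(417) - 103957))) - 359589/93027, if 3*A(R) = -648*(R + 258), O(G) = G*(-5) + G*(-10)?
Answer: -51199997100482/13245623316431 ≈ -3.8654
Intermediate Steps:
O(G) = -15*G (O(G) = -5*G - 10*G = -15*G)
A(R) = -55728 - 216*R (A(R) = (-648*(R + 258))/3 = (-648*(258 + R))/3 = (-167184 - 648*R)/3 = -55728 - 216*R)
A(-453)/(((197286 + 81768)*(O(417) - 103957))) - 359589/93027 = (-55728 - 216*(-453))/(((197286 + 81768)*(-15*417 - 103957))) - 359589/93027 = (-55728 + 97848)/((279054*(-6255 - 103957))) - 359589*1/93027 = 42120/((279054*(-110212))) - 119863/31009 = 42120/(-30755099448) - 119863/31009 = 42120*(-1/30755099448) - 119863/31009 = -585/427154159 - 119863/31009 = -51199997100482/13245623316431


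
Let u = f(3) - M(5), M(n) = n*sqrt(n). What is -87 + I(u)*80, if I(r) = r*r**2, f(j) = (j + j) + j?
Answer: 328233 - 147200*sqrt(5) ≈ -916.21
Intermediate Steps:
f(j) = 3*j (f(j) = 2*j + j = 3*j)
M(n) = n**(3/2)
u = 9 - 5*sqrt(5) (u = 3*3 - 5**(3/2) = 9 - 5*sqrt(5) ≈ -2.1803)
I(r) = r**3
-87 + I(u)*80 = -87 + (9 - 5*sqrt(5))**3*80 = -87 + 80*(9 - 5*sqrt(5))**3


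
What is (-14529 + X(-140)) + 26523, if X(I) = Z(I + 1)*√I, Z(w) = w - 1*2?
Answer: 11994 - 282*I*√35 ≈ 11994.0 - 1668.3*I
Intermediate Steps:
Z(w) = -2 + w (Z(w) = w - 2 = -2 + w)
X(I) = √I*(-1 + I) (X(I) = (-2 + (I + 1))*√I = (-2 + (1 + I))*√I = (-1 + I)*√I = √I*(-1 + I))
(-14529 + X(-140)) + 26523 = (-14529 + √(-140)*(-1 - 140)) + 26523 = (-14529 + (2*I*√35)*(-141)) + 26523 = (-14529 - 282*I*√35) + 26523 = 11994 - 282*I*√35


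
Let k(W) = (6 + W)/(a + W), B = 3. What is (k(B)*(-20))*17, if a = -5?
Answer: 1530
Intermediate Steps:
k(W) = (6 + W)/(-5 + W)
(k(B)*(-20))*17 = (((6 + 3)/(-5 + 3))*(-20))*17 = ((9/(-2))*(-20))*17 = (-½*9*(-20))*17 = -9/2*(-20)*17 = 90*17 = 1530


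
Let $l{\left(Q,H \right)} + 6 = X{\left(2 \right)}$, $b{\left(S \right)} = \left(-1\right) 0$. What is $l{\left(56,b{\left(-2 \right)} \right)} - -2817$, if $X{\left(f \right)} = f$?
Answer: $2813$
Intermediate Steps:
$b{\left(S \right)} = 0$
$l{\left(Q,H \right)} = -4$ ($l{\left(Q,H \right)} = -6 + 2 = -4$)
$l{\left(56,b{\left(-2 \right)} \right)} - -2817 = -4 - -2817 = -4 + 2817 = 2813$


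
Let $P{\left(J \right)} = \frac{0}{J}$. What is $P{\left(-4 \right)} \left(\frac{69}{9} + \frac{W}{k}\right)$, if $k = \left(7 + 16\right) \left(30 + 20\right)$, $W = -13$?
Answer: $0$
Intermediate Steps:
$k = 1150$ ($k = 23 \cdot 50 = 1150$)
$P{\left(J \right)} = 0$
$P{\left(-4 \right)} \left(\frac{69}{9} + \frac{W}{k}\right) = 0 \left(\frac{69}{9} - \frac{13}{1150}\right) = 0 \left(69 \cdot \frac{1}{9} - \frac{13}{1150}\right) = 0 \left(\frac{23}{3} - \frac{13}{1150}\right) = 0 \cdot \frac{26411}{3450} = 0$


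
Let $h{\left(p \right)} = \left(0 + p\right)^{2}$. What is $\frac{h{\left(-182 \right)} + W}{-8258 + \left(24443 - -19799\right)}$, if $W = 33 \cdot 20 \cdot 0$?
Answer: $\frac{637}{692} \approx 0.92052$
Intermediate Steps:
$h{\left(p \right)} = p^{2}$
$W = 0$ ($W = 660 \cdot 0 = 0$)
$\frac{h{\left(-182 \right)} + W}{-8258 + \left(24443 - -19799\right)} = \frac{\left(-182\right)^{2} + 0}{-8258 + \left(24443 - -19799\right)} = \frac{33124 + 0}{-8258 + \left(24443 + 19799\right)} = \frac{33124}{-8258 + 44242} = \frac{33124}{35984} = 33124 \cdot \frac{1}{35984} = \frac{637}{692}$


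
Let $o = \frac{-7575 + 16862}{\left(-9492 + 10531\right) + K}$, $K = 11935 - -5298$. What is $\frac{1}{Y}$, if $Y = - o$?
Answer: $- \frac{18272}{9287} \approx -1.9675$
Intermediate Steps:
$K = 17233$ ($K = 11935 + 5298 = 17233$)
$o = \frac{9287}{18272}$ ($o = \frac{-7575 + 16862}{\left(-9492 + 10531\right) + 17233} = \frac{9287}{1039 + 17233} = \frac{9287}{18272} \approx 0.50826$)
$Y = - \frac{9287}{18272}$ ($Y = \left(-1\right) \frac{9287}{18272} = - \frac{9287}{18272} \approx -0.50826$)
$\frac{1}{Y} = \frac{1}{- \frac{9287}{18272}} = - \frac{18272}{9287}$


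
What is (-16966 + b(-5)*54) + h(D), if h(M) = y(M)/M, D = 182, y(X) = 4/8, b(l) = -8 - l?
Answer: -6234591/364 ≈ -17128.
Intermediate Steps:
y(X) = ½ (y(X) = 4*(⅛) = ½)
h(M) = 1/(2*M)
(-16966 + b(-5)*54) + h(D) = (-16966 + (-8 - 1*(-5))*54) + (½)/182 = (-16966 + (-8 + 5)*54) + (½)*(1/182) = (-16966 - 3*54) + 1/364 = (-16966 - 162) + 1/364 = -17128 + 1/364 = -6234591/364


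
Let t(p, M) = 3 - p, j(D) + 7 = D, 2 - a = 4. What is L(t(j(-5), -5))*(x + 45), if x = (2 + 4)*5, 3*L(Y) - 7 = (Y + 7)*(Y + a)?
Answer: 7325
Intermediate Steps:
a = -2 (a = 2 - 1*4 = 2 - 4 = -2)
j(D) = -7 + D
L(Y) = 7/3 + (-2 + Y)*(7 + Y)/3 (L(Y) = 7/3 + ((Y + 7)*(Y - 2))/3 = 7/3 + ((7 + Y)*(-2 + Y))/3 = 7/3 + ((-2 + Y)*(7 + Y))/3 = 7/3 + (-2 + Y)*(7 + Y)/3)
x = 30 (x = 6*5 = 30)
L(t(j(-5), -5))*(x + 45) = (-7/3 + (3 - (-7 - 5))**2/3 + 5*(3 - (-7 - 5))/3)*(30 + 45) = (-7/3 + (3 - 1*(-12))**2/3 + 5*(3 - 1*(-12))/3)*75 = (-7/3 + (3 + 12)**2/3 + 5*(3 + 12)/3)*75 = (-7/3 + (1/3)*15**2 + (5/3)*15)*75 = (-7/3 + (1/3)*225 + 25)*75 = (-7/3 + 75 + 25)*75 = (293/3)*75 = 7325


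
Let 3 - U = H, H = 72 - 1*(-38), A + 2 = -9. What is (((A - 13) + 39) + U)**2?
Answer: 8464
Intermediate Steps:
A = -11 (A = -2 - 9 = -11)
H = 110 (H = 72 + 38 = 110)
U = -107 (U = 3 - 1*110 = 3 - 110 = -107)
(((A - 13) + 39) + U)**2 = (((-11 - 13) + 39) - 107)**2 = ((-24 + 39) - 107)**2 = (15 - 107)**2 = (-92)**2 = 8464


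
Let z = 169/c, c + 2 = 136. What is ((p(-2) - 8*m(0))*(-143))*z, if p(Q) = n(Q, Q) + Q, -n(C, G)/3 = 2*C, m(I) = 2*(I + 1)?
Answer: 72501/67 ≈ 1082.1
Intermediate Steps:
c = 134 (c = -2 + 136 = 134)
m(I) = 2 + 2*I (m(I) = 2*(1 + I) = 2 + 2*I)
n(C, G) = -6*C
p(Q) = -5*Q (p(Q) = -6*Q + Q = -5*Q)
z = 169/134 ≈ 1.2612
((p(-2) - 8*m(0))*(-143))*z = ((-5*(-2) - 8*(2 + 2*0))*(-143))*(169/134) = ((10 - 8*(2 + 0))*(-143))*(169/134) = ((10 - 8*2)*(-143))*(169/134) = ((10 - 1*16)*(-143))*(169/134) = ((10 - 16)*(-143))*(169/134) = -6*(-143)*(169/134) = 858*(169/134) = 72501/67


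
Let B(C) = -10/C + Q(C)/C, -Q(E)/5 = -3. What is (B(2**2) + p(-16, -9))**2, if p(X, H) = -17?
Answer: 3969/16 ≈ 248.06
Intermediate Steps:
Q(E) = 15 (Q(E) = -5*(-3) = 15)
B(C) = 5/C (B(C) = -10/C + 15/C = 5/C)
(B(2**2) + p(-16, -9))**2 = (5/(2**2) - 17)**2 = (5/4 - 17)**2 = (-63/4)**2 = 3969/16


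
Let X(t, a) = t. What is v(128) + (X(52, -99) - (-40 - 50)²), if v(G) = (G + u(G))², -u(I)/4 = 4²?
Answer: -3952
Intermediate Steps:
u(I) = -64 (u(I) = -4*4² = -4*16 = -64)
v(G) = (-64 + G)² (v(G) = (G - 64)² = (-64 + G)²)
v(128) + (X(52, -99) - (-40 - 50)²) = (-64 + 128)² + (52 - (-40 - 50)²) = 64² + (52 - 1*(-90)²) = 4096 + (52 - 1*8100) = 4096 + (52 - 8100) = 4096 - 8048 = -3952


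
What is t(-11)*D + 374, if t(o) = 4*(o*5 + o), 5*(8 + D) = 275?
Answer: -12034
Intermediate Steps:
D = 47 (D = -8 + (⅕)*275 = -8 + 55 = 47)
t(o) = 24*o (t(o) = 4*(5*o + o) = 4*(6*o) = 24*o)
t(-11)*D + 374 = (24*(-11))*47 + 374 = -264*47 + 374 = -12408 + 374 = -12034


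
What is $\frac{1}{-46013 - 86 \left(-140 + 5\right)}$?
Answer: $- \frac{1}{34403} \approx -2.9067 \cdot 10^{-5}$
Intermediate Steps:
$\frac{1}{-46013 - 86 \left(-140 + 5\right)} = \frac{1}{-46013 - -11610} = \frac{1}{-46013 + 11610} = \frac{1}{-34403} = - \frac{1}{34403}$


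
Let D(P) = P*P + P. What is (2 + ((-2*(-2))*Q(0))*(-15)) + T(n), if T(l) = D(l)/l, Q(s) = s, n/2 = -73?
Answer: -143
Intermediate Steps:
n = -146 (n = 2*(-73) = -146)
D(P) = P + P**2 (D(P) = P**2 + P = P + P**2)
T(l) = 1 + l (T(l) = (l*(1 + l))/l = 1 + l)
(2 + ((-2*(-2))*Q(0))*(-15)) + T(n) = (2 + (-2*(-2)*0)*(-15)) + (1 - 146) = (2 + (4*0)*(-15)) - 145 = (2 + 0*(-15)) - 145 = (2 + 0) - 145 = 2 - 145 = -143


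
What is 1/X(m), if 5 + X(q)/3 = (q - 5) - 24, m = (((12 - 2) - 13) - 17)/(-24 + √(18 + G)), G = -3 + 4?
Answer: -9229/917478 - 5*√19/458739 ≈ -0.010107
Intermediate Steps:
G = 1
m = -20/(-24 + √19) (m = (((12 - 2) - 13) - 17)/(-24 + √(18 + 1)) = ((10 - 13) - 17)/(-24 + √19) = (-3 - 17)/(-24 + √19) = -20/(-24 + √19) ≈ 1.0183)
X(q) = -102 + 3*q (X(q) = -15 + 3*((q - 5) - 24) = -15 + 3*((-5 + q) - 24) = -15 + 3*(-29 + q) = -15 + (-87 + 3*q) = -102 + 3*q)
1/X(m) = 1/(-102 + 3*(480/557 + 20*√19/557)) = 1/(-102 + (1440/557 + 60*√19/557)) = 1/(-55374/557 + 60*√19/557)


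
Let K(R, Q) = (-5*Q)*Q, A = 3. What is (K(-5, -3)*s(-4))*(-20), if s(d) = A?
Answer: 2700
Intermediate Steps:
s(d) = 3
K(R, Q) = -5*Q²
(K(-5, -3)*s(-4))*(-20) = (-5*(-3)²*3)*(-20) = (-5*9*3)*(-20) = -45*3*(-20) = -135*(-20) = 2700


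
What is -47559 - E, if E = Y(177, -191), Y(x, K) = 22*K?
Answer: -43357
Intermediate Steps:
E = -4202 (E = 22*(-191) = -4202)
-47559 - E = -47559 - 1*(-4202) = -47559 + 4202 = -43357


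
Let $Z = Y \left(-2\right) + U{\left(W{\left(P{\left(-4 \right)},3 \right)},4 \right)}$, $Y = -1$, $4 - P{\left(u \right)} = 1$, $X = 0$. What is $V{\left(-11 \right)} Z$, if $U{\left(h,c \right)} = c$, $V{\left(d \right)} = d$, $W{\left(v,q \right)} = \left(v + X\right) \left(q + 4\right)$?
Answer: $-66$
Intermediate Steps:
$P{\left(u \right)} = 3$ ($P{\left(u \right)} = 4 - 1 = 3$)
$W{\left(v,q \right)} = v \left(4 + q\right)$ ($W{\left(v,q \right)} = \left(v + 0\right) \left(q + 4\right) = v \left(4 + q\right)$)
$Z = 6$ ($Z = \left(-1\right) \left(-2\right) + 4 = 2 + 4 = 6$)
$V{\left(-11 \right)} Z = \left(-11\right) 6 = -66$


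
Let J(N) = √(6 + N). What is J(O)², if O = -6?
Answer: 0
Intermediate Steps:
J(O)² = (√(6 - 6))² = (√0)² = 0² = 0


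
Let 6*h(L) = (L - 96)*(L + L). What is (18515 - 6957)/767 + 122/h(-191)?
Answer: 633855608/42044639 ≈ 15.076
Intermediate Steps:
h(L) = L*(-96 + L)/3 (h(L) = ((L - 96)*(L + L))/6 = ((-96 + L)*(2*L))/6 = (2*L*(-96 + L))/6 = L*(-96 + L)/3)
(18515 - 6957)/767 + 122/h(-191) = (18515 - 6957)/767 + 122/(((1/3)*(-191)*(-96 - 191))) = 11558*(1/767) + 122/(((1/3)*(-191)*(-287))) = 11558/767 + 122/(54817/3) = 11558/767 + 122*(3/54817) = 11558/767 + 366/54817 = 633855608/42044639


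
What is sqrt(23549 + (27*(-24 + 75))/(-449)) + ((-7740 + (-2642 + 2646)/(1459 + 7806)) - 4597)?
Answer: -114302301/9265 + 2*sqrt(1186720919)/449 ≈ -12184.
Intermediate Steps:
sqrt(23549 + (27*(-24 + 75))/(-449)) + ((-7740 + (-2642 + 2646)/(1459 + 7806)) - 4597) = sqrt(23549 + (27*51)*(-1/449)) + ((-7740 + 4/9265) - 4597) = sqrt(23549 + 1377*(-1/449)) + ((-7740 + 4*(1/9265)) - 4597) = sqrt(23549 - 1377/449) + ((-7740 + 4/9265) - 4597) = sqrt(10572124/449) + (-71711096/9265 - 4597) = 2*sqrt(1186720919)/449 - 114302301/9265 = -114302301/9265 + 2*sqrt(1186720919)/449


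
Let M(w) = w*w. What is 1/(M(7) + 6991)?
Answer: 1/7040 ≈ 0.00014205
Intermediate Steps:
M(w) = w²
1/(M(7) + 6991) = 1/(7² + 6991) = 1/(49 + 6991) = 1/7040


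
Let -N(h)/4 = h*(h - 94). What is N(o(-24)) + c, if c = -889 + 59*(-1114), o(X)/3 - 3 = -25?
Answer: -108855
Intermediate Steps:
o(X) = -66 (o(X) = 9 + 3*(-25) = 9 - 75 = -66)
N(h) = -4*h*(-94 + h) (N(h) = -4*h*(h - 94) = -4*h*(-94 + h))
c = -66615 (c = -889 - 65726 = -66615)
N(o(-24)) + c = 4*(-66)*(94 - 1*(-66)) - 66615 = 4*(-66)*(94 + 66) - 66615 = 4*(-66)*160 - 66615 = -42240 - 66615 = -108855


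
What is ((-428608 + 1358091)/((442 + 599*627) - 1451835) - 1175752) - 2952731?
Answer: -4441505510543/1075820 ≈ -4.1285e+6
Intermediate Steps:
((-428608 + 1358091)/((442 + 599*627) - 1451835) - 1175752) - 2952731 = (929483/((442 + 375573) - 1451835) - 1175752) - 2952731 = (929483/(376015 - 1451835) - 1175752) - 2952731 = (929483/(-1075820) - 1175752) - 2952731 = (929483*(-1/1075820) - 1175752) - 2952731 = (-929483/1075820 - 1175752) - 2952731 = -1264898446123/1075820 - 2952731 = -4441505510543/1075820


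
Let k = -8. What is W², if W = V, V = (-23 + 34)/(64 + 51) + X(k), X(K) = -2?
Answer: 47961/13225 ≈ 3.6265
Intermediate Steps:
V = -219/115 (V = (-23 + 34)/(64 + 51) - 2 = 11/115 - 2 = -219/115 ≈ -1.9043)
W = -219/115 ≈ -1.9043
W² = (-219/115)² = 47961/13225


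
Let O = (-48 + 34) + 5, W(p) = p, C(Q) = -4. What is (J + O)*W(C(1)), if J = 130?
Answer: -484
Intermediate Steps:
O = -9 (O = -14 + 5 = -9)
(J + O)*W(C(1)) = (130 - 9)*(-4) = 121*(-4) = -484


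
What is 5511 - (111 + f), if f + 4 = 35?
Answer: 5369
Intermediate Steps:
f = 31 (f = -4 + 35 = 31)
5511 - (111 + f) = 5511 - (111 + 31) = 5511 - 1*142 = 5511 - 142 = 5369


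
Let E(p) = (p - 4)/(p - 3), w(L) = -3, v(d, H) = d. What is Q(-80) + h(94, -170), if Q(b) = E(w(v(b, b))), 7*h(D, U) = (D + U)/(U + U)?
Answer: 4279/3570 ≈ 1.1986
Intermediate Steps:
h(D, U) = (D + U)/(14*U) (h(D, U) = ((D + U)/(U + U))/7 = ((D + U)/((2*U)))/7 = ((D + U)*(1/(2*U)))/7 = ((D + U)/(2*U))/7 = (D + U)/(14*U))
E(p) = (-4 + p)/(-3 + p)
Q(b) = 7/6 (Q(b) = (-4 - 3)/(-3 - 3) = -7/(-6) = -⅙*(-7) = 7/6)
Q(-80) + h(94, -170) = 7/6 + (1/14)*(94 - 170)/(-170) = 7/6 + (1/14)*(-1/170)*(-76) = 7/6 + 19/595 = 4279/3570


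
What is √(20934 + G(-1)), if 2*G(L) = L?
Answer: √83734/2 ≈ 144.68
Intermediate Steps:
G(L) = L/2
√(20934 + G(-1)) = √(20934 + (½)*(-1)) = √(20934 - ½) = √(41867/2) = √83734/2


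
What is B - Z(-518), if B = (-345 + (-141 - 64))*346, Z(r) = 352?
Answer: -190652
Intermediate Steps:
B = -190300 (B = (-345 - 205)*346 = -550*346 = -190300)
B - Z(-518) = -190300 - 1*352 = -190300 - 352 = -190652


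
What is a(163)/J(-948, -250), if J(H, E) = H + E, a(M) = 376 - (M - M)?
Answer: -188/599 ≈ -0.31386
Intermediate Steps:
a(M) = 376 (a(M) = 376 - 1*0 = 376 + 0 = 376)
J(H, E) = E + H
a(163)/J(-948, -250) = 376/(-250 - 948) = 376/(-1198) = 376*(-1/1198) = -188/599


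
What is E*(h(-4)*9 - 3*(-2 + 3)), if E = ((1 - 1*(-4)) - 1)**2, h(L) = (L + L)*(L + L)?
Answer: 9168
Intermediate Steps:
h(L) = 4*L**2 (h(L) = (2*L)*(2*L) = 4*L**2)
E = 16 (E = ((1 + 4) - 1)**2 = (5 - 1)**2 = 4**2 = 16)
E*(h(-4)*9 - 3*(-2 + 3)) = 16*((4*(-4)**2)*9 - 3*(-2 + 3)) = 16*((4*16)*9 - 3*1) = 16*(64*9 - 3) = 16*(576 - 3) = 16*573 = 9168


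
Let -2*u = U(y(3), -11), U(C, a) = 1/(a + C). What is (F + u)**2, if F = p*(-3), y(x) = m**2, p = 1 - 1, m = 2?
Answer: 1/196 ≈ 0.0051020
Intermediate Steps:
p = 0
y(x) = 4 (y(x) = 2**2 = 4)
F = 0 (F = 0*(-3) = 0)
U(C, a) = 1/(C + a)
u = 1/14 (u = -1/(2*(4 - 11)) = -1/2/(-7) = -1/2*(-1/7) = 1/14 ≈ 0.071429)
(F + u)**2 = (0 + 1/14)**2 = (1/14)**2 = 1/196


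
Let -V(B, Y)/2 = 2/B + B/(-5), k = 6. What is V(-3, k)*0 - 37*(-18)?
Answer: 666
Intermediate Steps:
V(B, Y) = -4/B + 2*B/5 (V(B, Y) = -2*(2/B + B/(-5)) = -2*(2/B + B*(-1/5)) = -2*(2/B - B/5) = -4/B + 2*B/5)
V(-3, k)*0 - 37*(-18) = (-4/(-3) + (2/5)*(-3))*0 - 37*(-18) = (-4*(-1/3) - 6/5)*0 + 666 = (4/3 - 6/5)*0 + 666 = (2/15)*0 + 666 = 0 + 666 = 666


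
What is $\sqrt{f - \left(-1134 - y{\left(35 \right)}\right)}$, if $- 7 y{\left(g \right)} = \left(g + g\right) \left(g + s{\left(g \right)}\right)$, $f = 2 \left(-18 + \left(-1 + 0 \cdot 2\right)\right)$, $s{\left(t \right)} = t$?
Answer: $6 \sqrt{11} \approx 19.9$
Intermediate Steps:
$f = -38$ ($f = 2 \left(-18 + \left(-1 + 0\right)\right) = 2 \left(-18 - 1\right) = 2 \left(-19\right) = -38$)
$y{\left(g \right)} = - \frac{4 g^{2}}{7}$ ($y{\left(g \right)} = - \frac{\left(g + g\right) \left(g + g\right)}{7} = - \frac{2 g 2 g}{7} = - \frac{4 g^{2}}{7}$)
$\sqrt{f - \left(-1134 - y{\left(35 \right)}\right)} = \sqrt{-38 + \left(\left(1286 - \frac{4 \cdot 35^{2}}{7}\right) - 152\right)} = \sqrt{-38 + \left(\left(1286 - 700\right) - 152\right)} = \sqrt{-38 + \left(586 - 152\right)} = \sqrt{-38 + 434} = \sqrt{396} = 6 \sqrt{11}$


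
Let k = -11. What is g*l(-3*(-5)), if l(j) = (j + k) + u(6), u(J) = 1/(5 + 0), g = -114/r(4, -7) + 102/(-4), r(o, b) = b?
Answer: -387/10 ≈ -38.700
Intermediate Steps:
g = -129/14 (g = -114/(-7) + 102/(-4) = -114*(-1/7) + 102*(-1/4) = 114/7 - 51/2 = -129/14 ≈ -9.2143)
u(J) = 1/5
l(j) = -54/5 + j (l(j) = (j - 11) + 1/5 = (-11 + j) + 1/5 = -54/5 + j)
g*l(-3*(-5)) = -129*(-54/5 - 3*(-5))/14 = -129*(-54/5 + 15)/14 = -129/14*21/5 = -387/10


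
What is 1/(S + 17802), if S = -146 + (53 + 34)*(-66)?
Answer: 1/11914 ≈ 8.3935e-5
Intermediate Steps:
S = -5888 (S = -146 + 87*(-66) = -146 - 5742 = -5888)
1/(S + 17802) = 1/(-5888 + 17802) = 1/11914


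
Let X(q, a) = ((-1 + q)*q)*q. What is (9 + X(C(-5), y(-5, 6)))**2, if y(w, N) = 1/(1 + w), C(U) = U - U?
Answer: 81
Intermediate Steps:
C(U) = 0
X(q, a) = q**2*(-1 + q) (X(q, a) = (q*(-1 + q))*q = q**2*(-1 + q))
(9 + X(C(-5), y(-5, 6)))**2 = (9 + 0**2*(-1 + 0))**2 = (9 + 0*(-1))**2 = (9 + 0)**2 = 9**2 = 81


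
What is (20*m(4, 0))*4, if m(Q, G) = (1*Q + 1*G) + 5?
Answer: 720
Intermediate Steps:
m(Q, G) = 5 + G + Q (m(Q, G) = (Q + G) + 5 = (G + Q) + 5 = 5 + G + Q)
(20*m(4, 0))*4 = (20*(5 + 0 + 4))*4 = (20*9)*4 = 180*4 = 720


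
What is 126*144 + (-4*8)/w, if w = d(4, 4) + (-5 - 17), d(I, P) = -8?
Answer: 272176/15 ≈ 18145.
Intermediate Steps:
w = -30 (w = -8 + (-5 - 17) = -8 - 22 = -30)
126*144 + (-4*8)/w = 126*144 - 4*8/(-30) = 18144 - 32*(-1/30) = 18144 + 16/15 = 272176/15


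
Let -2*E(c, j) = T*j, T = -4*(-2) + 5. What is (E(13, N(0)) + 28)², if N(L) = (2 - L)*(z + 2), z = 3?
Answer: 1369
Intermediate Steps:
T = 13 (T = 8 + 5 = 13)
N(L) = 10 - 5*L (N(L) = (2 - L)*(3 + 2) = (2 - L)*5 = 10 - 5*L)
E(c, j) = -13*j/2
(E(13, N(0)) + 28)² = (-13*(10 - 5*0)/2 + 28)² = (-13*(10 + 0)/2 + 28)² = (-13/2*10 + 28)² = (-65 + 28)² = (-37)² = 1369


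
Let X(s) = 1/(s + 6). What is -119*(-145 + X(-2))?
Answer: 68901/4 ≈ 17225.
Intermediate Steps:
X(s) = 1/(6 + s)
-119*(-145 + X(-2)) = -119*(-145 + 1/(6 - 2)) = -119*(-145 + 1/4) = -119*(-145 + ¼) = -119*(-579/4) = 68901/4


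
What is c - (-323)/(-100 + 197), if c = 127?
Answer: 12642/97 ≈ 130.33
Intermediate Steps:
c - (-323)/(-100 + 197) = 127 - (-323)/(-100 + 197) = 127 - (-323)/97 = 127 - 1*(-323/97) = 127 + 323/97 = 12642/97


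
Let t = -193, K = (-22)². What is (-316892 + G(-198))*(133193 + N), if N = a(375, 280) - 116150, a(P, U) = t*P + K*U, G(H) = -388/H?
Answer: -2515667077432/99 ≈ -2.5411e+10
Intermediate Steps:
K = 484
a(P, U) = -193*P + 484*U
N = -53005 (N = (-193*375 + 484*280) - 116150 = (-72375 + 135520) - 116150 = 63145 - 116150 = -53005)
(-316892 + G(-198))*(133193 + N) = (-316892 - 388/(-198))*(133193 - 53005) = (-316892 - 388*(-1/198))*80188 = (-316892 + 194/99)*80188 = -31372114/99*80188 = -2515667077432/99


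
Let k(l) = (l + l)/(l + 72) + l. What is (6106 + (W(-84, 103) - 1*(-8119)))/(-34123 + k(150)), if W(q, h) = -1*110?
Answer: -522255/1256951 ≈ -0.41549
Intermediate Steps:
k(l) = l + 2*l/(72 + l) (k(l) = (2*l)/(72 + l) + l = 2*l/(72 + l) + l = l + 2*l/(72 + l))
W(q, h) = -110
(6106 + (W(-84, 103) - 1*(-8119)))/(-34123 + k(150)) = (6106 + (-110 - 1*(-8119)))/(-34123 + 150*(74 + 150)/(72 + 150)) = (6106 + (-110 + 8119))/(-34123 + 150*224/222) = (6106 + 8009)/(-34123 + 150*(1/222)*224) = 14115/(-34123 + 5600/37) = 14115/(-1256951/37) = 14115*(-37/1256951) = -522255/1256951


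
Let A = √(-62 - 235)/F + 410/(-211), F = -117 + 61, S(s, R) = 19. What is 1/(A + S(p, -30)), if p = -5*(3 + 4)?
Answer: 2381443904/40633206673 + 7479528*I*√33/40633206673 ≈ 0.058608 + 0.0010574*I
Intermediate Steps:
p = -35 (p = -5*7 = -35)
F = -56
A = -410/211 - 3*I*√33/56 (A = √(-62 - 235)/(-56) + 410/(-211) = √(-297)*(-1/56) + 410*(-1/211) = (3*I*√33)*(-1/56) - 410/211 = -3*I*√33/56 - 410/211 = -410/211 - 3*I*√33/56 ≈ -1.9431 - 0.30774*I)
1/(A + S(p, -30)) = 1/((-410/211 - 3*I*√33/56) + 19) = 1/(3599/211 - 3*I*√33/56)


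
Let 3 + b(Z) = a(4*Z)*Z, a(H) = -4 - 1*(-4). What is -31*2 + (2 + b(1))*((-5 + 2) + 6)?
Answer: -65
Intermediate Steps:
a(H) = 0 (a(H) = -4 + 4 = 0)
b(Z) = -3 (b(Z) = -3 + 0*Z = -3 + 0 = -3)
-31*2 + (2 + b(1))*((-5 + 2) + 6) = -31*2 + (2 - 3)*((-5 + 2) + 6) = -62 - (-3 + 6) = -62 - 1*3 = -62 - 3 = -65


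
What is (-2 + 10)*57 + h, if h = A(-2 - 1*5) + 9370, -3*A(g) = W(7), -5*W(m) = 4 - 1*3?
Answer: 147391/15 ≈ 9826.1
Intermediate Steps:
W(m) = -1/5 (W(m) = -(4 - 1*3)/5 = -(4 - 3)/5 = -1/5*1 = -1/5)
A(g) = 1/15 (A(g) = -1/3*(-1/5) = 1/15)
h = 140551/15 (h = 1/15 + 9370 = 140551/15 ≈ 9370.1)
(-2 + 10)*57 + h = (-2 + 10)*57 + 140551/15 = 8*57 + 140551/15 = 456 + 140551/15 = 147391/15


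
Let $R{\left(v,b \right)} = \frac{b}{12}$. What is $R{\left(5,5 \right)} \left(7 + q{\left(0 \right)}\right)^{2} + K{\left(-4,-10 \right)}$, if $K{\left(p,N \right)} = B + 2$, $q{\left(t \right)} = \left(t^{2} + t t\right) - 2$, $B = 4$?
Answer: $\frac{197}{12} \approx 16.417$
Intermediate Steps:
$q{\left(t \right)} = -2 + 2 t^{2}$ ($q{\left(t \right)} = \left(t^{2} + t^{2}\right) - 2 = 2 t^{2} - 2 = -2 + 2 t^{2}$)
$R{\left(v,b \right)} = \frac{b}{12}$ ($R{\left(v,b \right)} = b \frac{1}{12} = \frac{b}{12}$)
$K{\left(p,N \right)} = 6$ ($K{\left(p,N \right)} = 4 + 2 = 6$)
$R{\left(5,5 \right)} \left(7 + q{\left(0 \right)}\right)^{2} + K{\left(-4,-10 \right)} = \frac{1}{12} \cdot 5 \left(7 - \left(2 - 2 \cdot 0^{2}\right)\right)^{2} + 6 = \frac{5 \left(7 + \left(-2 + 2 \cdot 0\right)\right)^{2}}{12} + 6 = \frac{5 \left(7 + \left(-2 + 0\right)\right)^{2}}{12} + 6 = \frac{5 \left(7 - 2\right)^{2}}{12} + 6 = \frac{5 \cdot 5^{2}}{12} + 6 = \frac{5}{12} \cdot 25 + 6 = \frac{125}{12} + 6 = \frac{197}{12}$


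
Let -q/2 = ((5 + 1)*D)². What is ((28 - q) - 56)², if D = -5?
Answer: 3139984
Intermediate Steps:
q = -1800 (q = -2*25*(5 + 1)² = -2*(6*(-5))² = -2*(-30)² = -2*900 = -1800)
((28 - q) - 56)² = ((28 - 1*(-1800)) - 56)² = ((28 + 1800) - 56)² = (1828 - 56)² = 1772² = 3139984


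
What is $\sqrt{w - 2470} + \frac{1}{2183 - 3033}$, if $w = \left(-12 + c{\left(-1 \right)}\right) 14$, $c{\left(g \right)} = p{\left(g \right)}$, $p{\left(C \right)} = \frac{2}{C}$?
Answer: $- \frac{1}{850} + i \sqrt{2666} \approx -0.0011765 + 51.633 i$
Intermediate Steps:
$c{\left(g \right)} = \frac{2}{g}$
$w = -196$ ($w = \left(-12 + \frac{2}{-1}\right) 14 = \left(-12 + 2 \left(-1\right)\right) 14 = \left(-12 - 2\right) 14 = \left(-14\right) 14 = -196$)
$\sqrt{w - 2470} + \frac{1}{2183 - 3033} = \sqrt{-196 - 2470} + \frac{1}{2183 - 3033} = \sqrt{-2666} + \frac{1}{-850} = i \sqrt{2666} - \frac{1}{850} = - \frac{1}{850} + i \sqrt{2666}$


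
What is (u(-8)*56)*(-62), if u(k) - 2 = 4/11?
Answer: -90272/11 ≈ -8206.5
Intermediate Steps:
u(k) = 26/11 (u(k) = 2 + 4/11 = 26/11)
(u(-8)*56)*(-62) = ((26/11)*56)*(-62) = (1456/11)*(-62) = -90272/11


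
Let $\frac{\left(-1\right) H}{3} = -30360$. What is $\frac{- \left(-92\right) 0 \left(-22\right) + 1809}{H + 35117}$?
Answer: $\frac{1809}{126197} \approx 0.014335$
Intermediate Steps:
$H = 91080$ ($H = \left(-3\right) \left(-30360\right) = 91080$)
$\frac{- \left(-92\right) 0 \left(-22\right) + 1809}{H + 35117} = \frac{- \left(-92\right) 0 \left(-22\right) + 1809}{91080 + 35117} = \frac{- \left(-92\right) 0 + 1809}{126197} = \left(\left(-1\right) 0 + 1809\right) \frac{1}{126197} = \left(0 + 1809\right) \frac{1}{126197} = 1809 \cdot \frac{1}{126197} = \frac{1809}{126197}$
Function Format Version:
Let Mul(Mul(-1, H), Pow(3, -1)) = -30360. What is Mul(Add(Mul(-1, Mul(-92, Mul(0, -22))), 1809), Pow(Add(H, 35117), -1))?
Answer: Rational(1809, 126197) ≈ 0.014335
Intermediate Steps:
H = 91080 (H = Mul(-3, -30360) = 91080)
Mul(Add(Mul(-1, Mul(-92, Mul(0, -22))), 1809), Pow(Add(H, 35117), -1)) = Mul(Add(Mul(-1, Mul(-92, Mul(0, -22))), 1809), Pow(Add(91080, 35117), -1)) = Mul(Add(Mul(-1, Mul(-92, 0)), 1809), Pow(126197, -1)) = Mul(Add(Mul(-1, 0), 1809), Rational(1, 126197)) = Mul(Add(0, 1809), Rational(1, 126197)) = Mul(1809, Rational(1, 126197)) = Rational(1809, 126197)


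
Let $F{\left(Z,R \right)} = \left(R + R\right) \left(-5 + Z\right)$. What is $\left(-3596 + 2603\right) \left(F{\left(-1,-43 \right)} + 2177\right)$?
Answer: $-2674149$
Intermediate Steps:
$F{\left(Z,R \right)} = 2 R \left(-5 + Z\right)$
$\left(-3596 + 2603\right) \left(F{\left(-1,-43 \right)} + 2177\right) = \left(-3596 + 2603\right) \left(2 \left(-43\right) \left(-5 - 1\right) + 2177\right) = - 993 \left(2 \left(-43\right) \left(-6\right) + 2177\right) = - 993 \left(516 + 2177\right) = \left(-993\right) 2693 = -2674149$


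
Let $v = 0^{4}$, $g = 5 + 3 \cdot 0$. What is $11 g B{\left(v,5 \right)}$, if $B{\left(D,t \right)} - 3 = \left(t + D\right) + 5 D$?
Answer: $440$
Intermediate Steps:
$g = 5$ ($g = 5 + 0 = 5$)
$v = 0$
$B{\left(D,t \right)} = 3 + t + 6 D$ ($B{\left(D,t \right)} = 3 + \left(\left(t + D\right) + 5 D\right) = 3 + \left(\left(D + t\right) + 5 D\right) = 3 + \left(t + 6 D\right) = 3 + t + 6 D$)
$11 g B{\left(v,5 \right)} = 11 \cdot 5 \left(3 + 5 + 6 \cdot 0\right) = 55 \left(3 + 5 + 0\right) = 55 \cdot 8 = 440$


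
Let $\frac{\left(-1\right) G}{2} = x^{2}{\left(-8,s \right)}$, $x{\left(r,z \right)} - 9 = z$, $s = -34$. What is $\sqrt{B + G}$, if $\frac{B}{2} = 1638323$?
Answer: $2 \sqrt{818849} \approx 1809.8$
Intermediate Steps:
$B = 3276646$ ($B = 2 \cdot 1638323 = 3276646$)
$x{\left(r,z \right)} = 9 + z$
$G = -1250$ ($G = - 2 \left(9 - 34\right)^{2} = - 2 \left(-25\right)^{2} = \left(-2\right) 625 = -1250$)
$\sqrt{B + G} = \sqrt{3276646 - 1250} = \sqrt{3275396} = 2 \sqrt{818849}$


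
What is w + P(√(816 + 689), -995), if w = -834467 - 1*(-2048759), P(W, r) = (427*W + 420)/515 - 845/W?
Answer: 125072160/103 + 41492*√1505/155015 ≈ 1.2143e+6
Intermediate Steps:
P(W, r) = 84/103 - 845/W + 427*W/515 (P(W, r) = (420 + 427*W)*(1/515) - 845/W = (84/103 + 427*W/515) - 845/W = 84/103 - 845/W + 427*W/515)
w = 1214292 (w = -834467 + 2048759 = 1214292)
w + P(√(816 + 689), -995) = 1214292 + (84/103 - 845/√(816 + 689) + 427*√(816 + 689)/515) = 1214292 + (84/103 - 845*√1505/1505 + 427*√1505/515) = 1214292 + (84/103 - 169*√1505/301 + 427*√1505/515) = 1214292 + (84/103 + 41492*√1505/155015) = 125072160/103 + 41492*√1505/155015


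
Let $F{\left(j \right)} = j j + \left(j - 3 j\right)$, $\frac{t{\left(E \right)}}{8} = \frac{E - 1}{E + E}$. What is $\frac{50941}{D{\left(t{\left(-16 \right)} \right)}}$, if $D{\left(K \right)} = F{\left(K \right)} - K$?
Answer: $\frac{815056}{85} \approx 9588.9$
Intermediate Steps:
$t{\left(E \right)} = \frac{4 \left(-1 + E\right)}{E}$ ($t{\left(E \right)} = 8 \frac{E - 1}{E + E} = 8 \frac{-1 + E}{2 E} = \frac{4 \left(-1 + E\right)}{E}$)
$F{\left(j \right)} = j^{2} - 2 j$
$D{\left(K \right)} = - K + K \left(-2 + K\right)$ ($D{\left(K \right)} = K \left(-2 + K\right) - K = - K + K \left(-2 + K\right)$)
$\frac{50941}{D{\left(t{\left(-16 \right)} \right)}} = \frac{50941}{\left(4 - \frac{4}{-16}\right) \left(-3 + \left(4 - \frac{4}{-16}\right)\right)} = \frac{50941}{\left(4 - - \frac{1}{4}\right) \left(-3 + \left(4 - - \frac{1}{4}\right)\right)} = \frac{50941}{\left(4 + \frac{1}{4}\right) \left(-3 + \left(4 + \frac{1}{4}\right)\right)} = \frac{50941}{\frac{17}{4} \left(-3 + \frac{17}{4}\right)} = \frac{50941}{\frac{17}{4} \cdot \frac{5}{4}} = \frac{50941}{\frac{85}{16}} = 50941 \cdot \frac{16}{85} = \frac{815056}{85}$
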